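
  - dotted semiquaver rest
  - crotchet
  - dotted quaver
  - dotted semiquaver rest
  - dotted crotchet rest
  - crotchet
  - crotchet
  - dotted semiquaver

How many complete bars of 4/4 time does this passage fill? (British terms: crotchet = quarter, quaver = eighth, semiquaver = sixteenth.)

One bar of 4/4 = 32 thirty-second notes.
Express everything in thirty-second notes: dotted semiquaver rest = 3; crotchet = 8; dotted quaver = 6; dotted semiquaver rest = 3; dotted crotchet rest = 12; crotchet = 8; crotchet = 8; dotted semiquaver = 3.
Altogether 3 + 8 + 6 + 3 + 12 + 8 + 8 + 3 = 51.
51 ÷ 32 = 1 complete bar with 19 left over.

1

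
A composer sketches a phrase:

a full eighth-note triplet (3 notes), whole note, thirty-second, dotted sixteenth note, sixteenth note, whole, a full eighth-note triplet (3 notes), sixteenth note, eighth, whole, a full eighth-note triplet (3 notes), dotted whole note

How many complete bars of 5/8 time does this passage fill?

One bar of 5/8 = 20 thirty-second notes.
Express everything in thirty-second notes: a full eighth-note triplet (3 notes) (three triplet eighths span one quarter) = 8; whole note = 32; thirty-second = 1; dotted sixteenth note = 3; sixteenth note = 2; whole = 32; a full eighth-note triplet (3 notes) (three triplet eighths span one quarter) = 8; sixteenth note = 2; eighth = 4; whole = 32; a full eighth-note triplet (3 notes) (three triplet eighths span one quarter) = 8; dotted whole note = 48.
Total: 8 + 32 + 1 + 3 + 2 + 32 + 8 + 2 + 4 + 32 + 8 + 48 = 180.
180 ÷ 20 = 9 complete bars with 0 left over.

9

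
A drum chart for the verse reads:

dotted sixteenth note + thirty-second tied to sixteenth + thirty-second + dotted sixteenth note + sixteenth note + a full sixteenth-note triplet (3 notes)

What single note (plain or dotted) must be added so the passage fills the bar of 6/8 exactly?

The bar of 6/8 = 24 thirty-second notes.
In thirty-second notes: dotted sixteenth note = 3; thirty-second tied to sixteenth (thirty-second + sixteenth) = 3; thirty-second = 1; dotted sixteenth note = 3; sixteenth note = 2; a full sixteenth-note triplet (3 notes) (three triplet sixteenths span one eighth) = 4.
Adding: 3 + 3 + 1 + 3 + 2 + 4 = 16.
Remaining: 24 − 16 = 8 thirty-second notes, which is a quarter note.

quarter note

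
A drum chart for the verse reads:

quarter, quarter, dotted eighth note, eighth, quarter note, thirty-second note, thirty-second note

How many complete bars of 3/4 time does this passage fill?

1

One bar of 3/4 = 24 thirty-second notes.
Working in thirty-second notes: quarter = 8; quarter = 8; dotted eighth note = 6; eighth = 4; quarter note = 8; thirty-second note = 1; thirty-second note = 1.
Adding: 8 + 8 + 6 + 4 + 8 + 1 + 1 = 36.
36 ÷ 24 = 1 complete bar with 12 left over.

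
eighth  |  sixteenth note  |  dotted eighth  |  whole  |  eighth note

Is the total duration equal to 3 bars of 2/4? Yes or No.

Yes

One bar of 2/4 = 8 sixteenth notes, so 3 bars = 24.
Each duration in sixteenth notes: eighth = 2; sixteenth note = 1; dotted eighth = 3; whole = 16; eighth note = 2.
Adding: 2 + 1 + 3 + 16 + 2 = 24.
24 equals 24, so the answer is Yes.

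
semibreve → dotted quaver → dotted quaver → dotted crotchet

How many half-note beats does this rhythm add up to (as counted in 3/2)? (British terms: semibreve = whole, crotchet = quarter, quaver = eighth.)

3.5

One half-note beat = 8 sixteenth notes.
In sixteenth notes: semibreve = 16; dotted quaver = 3; dotted quaver = 3; dotted crotchet = 6.
Sum: 16 + 3 + 3 + 6 = 28.
28 ÷ 8 = 3.5 beats.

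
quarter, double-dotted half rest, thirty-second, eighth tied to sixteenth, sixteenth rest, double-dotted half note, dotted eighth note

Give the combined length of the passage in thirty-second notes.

Express everything in thirty-second notes: quarter = 8; double-dotted half rest = 28; thirty-second = 1; eighth tied to sixteenth (eighth + sixteenth) = 6; sixteenth rest = 2; double-dotted half note = 28; dotted eighth note = 6.
Total: 8 + 28 + 1 + 6 + 2 + 28 + 6 = 79 thirty-second notes.

79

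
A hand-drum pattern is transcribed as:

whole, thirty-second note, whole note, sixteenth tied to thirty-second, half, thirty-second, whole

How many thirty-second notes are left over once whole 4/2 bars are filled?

53

One bar of 4/2 = 64 thirty-second notes.
In thirty-second notes: whole = 32; thirty-second note = 1; whole note = 32; sixteenth tied to thirty-second (sixteenth + thirty-second) = 3; half = 16; thirty-second = 1; whole = 32.
Adding: 32 + 1 + 32 + 3 + 16 + 1 + 32 = 117.
117 ÷ 64 = 1 complete bar with 53 thirty-second notes remaining.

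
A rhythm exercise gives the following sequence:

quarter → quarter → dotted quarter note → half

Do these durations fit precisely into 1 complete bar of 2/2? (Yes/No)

No

One bar of 2/2 = 8 eighth notes.
Express everything in eighth notes: quarter = 2; quarter = 2; dotted quarter note = 3; half = 4.
Altogether 2 + 2 + 3 + 4 = 11.
11 exceeds 8, so the answer is No.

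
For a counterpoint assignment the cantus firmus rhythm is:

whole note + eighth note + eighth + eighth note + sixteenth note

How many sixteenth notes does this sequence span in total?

23

Each duration in sixteenth notes: whole note = 16; eighth note = 2; eighth = 2; eighth note = 2; sixteenth note = 1.
Sum: 16 + 2 + 2 + 2 + 1 = 23 sixteenth notes.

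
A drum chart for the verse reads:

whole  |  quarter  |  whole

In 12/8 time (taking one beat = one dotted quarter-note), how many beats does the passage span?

6

One dotted quarter-note beat = 3 eighth notes.
Working in eighth notes: whole = 8; quarter = 2; whole = 8.
Sum: 8 + 2 + 8 = 18.
18 ÷ 3 = 6 beats.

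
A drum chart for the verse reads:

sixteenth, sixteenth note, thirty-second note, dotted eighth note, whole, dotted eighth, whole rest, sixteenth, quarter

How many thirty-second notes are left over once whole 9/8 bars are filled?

19

One bar of 9/8 = 36 thirty-second notes.
Express everything in thirty-second notes: sixteenth = 2; sixteenth note = 2; thirty-second note = 1; dotted eighth note = 6; whole = 32; dotted eighth = 6; whole rest = 32; sixteenth = 2; quarter = 8.
Adding: 2 + 2 + 1 + 6 + 32 + 6 + 32 + 2 + 8 = 91.
91 ÷ 36 = 2 complete bars with 19 thirty-second notes remaining.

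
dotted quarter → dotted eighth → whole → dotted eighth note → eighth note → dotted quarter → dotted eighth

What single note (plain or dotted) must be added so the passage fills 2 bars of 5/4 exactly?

2 bars of 5/4 = 40 sixteenth notes.
In sixteenth notes: dotted quarter = 6; dotted eighth = 3; whole = 16; dotted eighth note = 3; eighth note = 2; dotted quarter = 6; dotted eighth = 3.
Altogether 6 + 3 + 16 + 3 + 2 + 6 + 3 = 39.
Remaining: 40 − 39 = 1 sixteenth note, which is a sixteenth note.

sixteenth note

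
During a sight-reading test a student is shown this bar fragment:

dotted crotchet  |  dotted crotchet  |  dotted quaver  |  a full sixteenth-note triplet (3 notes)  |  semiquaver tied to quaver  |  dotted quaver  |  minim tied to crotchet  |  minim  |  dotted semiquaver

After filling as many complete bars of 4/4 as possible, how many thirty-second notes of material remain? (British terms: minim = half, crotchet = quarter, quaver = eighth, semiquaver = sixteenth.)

25

One bar of 4/4 = 32 thirty-second notes.
Working in thirty-second notes: dotted crotchet = 12; dotted crotchet = 12; dotted quaver = 6; a full sixteenth-note triplet (3 notes) (three triplet sixteenths span one eighth) = 4; semiquaver tied to quaver (semiquaver + quaver) = 6; dotted quaver = 6; minim tied to crotchet (minim + crotchet) = 24; minim = 16; dotted semiquaver = 3.
Altogether 12 + 12 + 6 + 4 + 6 + 6 + 24 + 16 + 3 = 89.
89 ÷ 32 = 2 complete bars with 25 thirty-second notes remaining.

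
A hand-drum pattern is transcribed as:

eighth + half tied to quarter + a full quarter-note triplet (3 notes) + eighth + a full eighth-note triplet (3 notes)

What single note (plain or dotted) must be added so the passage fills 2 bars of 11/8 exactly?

whole note

2 bars of 11/8 = 22 eighth notes.
Express everything in eighth notes: eighth = 1; half tied to quarter (half + quarter) = 6; a full quarter-note triplet (3 notes) (three triplet quarters span one half) = 4; eighth = 1; a full eighth-note triplet (3 notes) (three triplet eighths span one quarter) = 2.
Altogether 1 + 6 + 4 + 1 + 2 = 14.
Remaining: 22 − 14 = 8 eighth notes, which is a whole note.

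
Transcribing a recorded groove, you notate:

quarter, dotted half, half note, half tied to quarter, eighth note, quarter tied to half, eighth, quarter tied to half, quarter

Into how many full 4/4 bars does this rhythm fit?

One bar of 4/4 = 8 eighth notes.
Convert each value to eighth notes: quarter = 2; dotted half = 6; half note = 4; half tied to quarter (half + quarter) = 6; eighth note = 1; quarter tied to half (quarter + half) = 6; eighth = 1; quarter tied to half (quarter + half) = 6; quarter = 2.
Altogether 2 + 6 + 4 + 6 + 1 + 6 + 1 + 6 + 2 = 34.
34 ÷ 8 = 4 complete bars with 2 left over.

4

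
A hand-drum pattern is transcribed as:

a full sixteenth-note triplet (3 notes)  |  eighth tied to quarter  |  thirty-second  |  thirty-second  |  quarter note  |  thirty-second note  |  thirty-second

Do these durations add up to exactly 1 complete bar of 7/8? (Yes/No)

One bar of 7/8 = 28 thirty-second notes.
Working in thirty-second notes: a full sixteenth-note triplet (3 notes) (three triplet sixteenths span one eighth) = 4; eighth tied to quarter (eighth + quarter) = 12; thirty-second = 1; thirty-second = 1; quarter note = 8; thirty-second note = 1; thirty-second = 1.
Sum: 4 + 12 + 1 + 1 + 8 + 1 + 1 = 28.
28 equals 28, so the answer is Yes.

Yes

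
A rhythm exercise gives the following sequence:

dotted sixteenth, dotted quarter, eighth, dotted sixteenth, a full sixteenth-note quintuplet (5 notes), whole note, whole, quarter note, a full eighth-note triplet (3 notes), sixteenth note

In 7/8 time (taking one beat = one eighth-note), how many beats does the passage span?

One eighth-note beat = 4 thirty-second notes.
Working in thirty-second notes: dotted sixteenth = 3; dotted quarter = 12; eighth = 4; dotted sixteenth = 3; a full sixteenth-note quintuplet (5 notes) (five quintuplet sixteenths span one quarter) = 8; whole note = 32; whole = 32; quarter note = 8; a full eighth-note triplet (3 notes) (three triplet eighths span one quarter) = 8; sixteenth note = 2.
Altogether 3 + 12 + 4 + 3 + 8 + 32 + 32 + 8 + 8 + 2 = 112.
112 ÷ 4 = 28 beats.

28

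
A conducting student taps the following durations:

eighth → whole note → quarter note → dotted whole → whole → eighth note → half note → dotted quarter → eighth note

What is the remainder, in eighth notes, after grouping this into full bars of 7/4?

One bar of 7/4 = 14 eighth notes.
In eighth notes: eighth = 1; whole note = 8; quarter note = 2; dotted whole = 12; whole = 8; eighth note = 1; half note = 4; dotted quarter = 3; eighth note = 1.
Sum: 1 + 8 + 2 + 12 + 8 + 1 + 4 + 3 + 1 = 40.
40 ÷ 14 = 2 complete bars with 12 eighth notes remaining.

12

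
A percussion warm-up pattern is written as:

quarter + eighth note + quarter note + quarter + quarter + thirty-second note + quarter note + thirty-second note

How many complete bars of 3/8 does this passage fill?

3

One bar of 3/8 = 12 thirty-second notes.
Each duration in thirty-second notes: quarter = 8; eighth note = 4; quarter note = 8; quarter = 8; quarter = 8; thirty-second note = 1; quarter note = 8; thirty-second note = 1.
Total: 8 + 4 + 8 + 8 + 8 + 1 + 8 + 1 = 46.
46 ÷ 12 = 3 complete bars with 10 left over.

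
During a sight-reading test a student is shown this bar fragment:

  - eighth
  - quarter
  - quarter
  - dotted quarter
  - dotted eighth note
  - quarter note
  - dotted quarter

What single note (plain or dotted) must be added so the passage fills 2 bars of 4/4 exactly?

2 bars of 4/4 = 32 sixteenth notes.
Each duration in sixteenth notes: eighth = 2; quarter = 4; quarter = 4; dotted quarter = 6; dotted eighth note = 3; quarter note = 4; dotted quarter = 6.
Adding: 2 + 4 + 4 + 6 + 3 + 4 + 6 = 29.
Remaining: 32 − 29 = 3 sixteenth notes, which is a dotted eighth note.

dotted eighth note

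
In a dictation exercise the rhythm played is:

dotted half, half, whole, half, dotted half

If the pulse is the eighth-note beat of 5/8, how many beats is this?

28

One eighth-note beat = 2 sixteenth notes.
Express everything in sixteenth notes: dotted half = 12; half = 8; whole = 16; half = 8; dotted half = 12.
Total: 12 + 8 + 16 + 8 + 12 = 56.
56 ÷ 2 = 28 beats.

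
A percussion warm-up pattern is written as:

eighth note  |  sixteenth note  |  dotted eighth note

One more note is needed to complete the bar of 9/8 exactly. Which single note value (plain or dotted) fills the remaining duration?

The bar of 9/8 = 18 sixteenth notes.
Working in sixteenth notes: eighth note = 2; sixteenth note = 1; dotted eighth note = 3.
Altogether 2 + 1 + 3 = 6.
Remaining: 18 − 6 = 12 sixteenth notes, which is a dotted half note.

dotted half note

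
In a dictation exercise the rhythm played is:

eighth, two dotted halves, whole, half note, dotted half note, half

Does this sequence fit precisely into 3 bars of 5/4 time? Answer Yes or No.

One bar of 5/4 = 10 eighth notes, so 3 bars = 30.
Each duration in eighth notes: eighth = 1; dotted half = 6; dotted half = 6; whole = 8; half note = 4; dotted half note = 6; half = 4.
Altogether 1 + 6 + 6 + 8 + 4 + 6 + 4 = 35.
35 exceeds 30, so the answer is No.

No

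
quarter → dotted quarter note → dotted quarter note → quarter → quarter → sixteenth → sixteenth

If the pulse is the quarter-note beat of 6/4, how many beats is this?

6.5

One quarter-note beat = 4 sixteenth notes.
Each duration in sixteenth notes: quarter = 4; dotted quarter note = 6; dotted quarter note = 6; quarter = 4; quarter = 4; sixteenth = 1; sixteenth = 1.
Adding: 4 + 6 + 6 + 4 + 4 + 1 + 1 = 26.
26 ÷ 4 = 6.5 beats.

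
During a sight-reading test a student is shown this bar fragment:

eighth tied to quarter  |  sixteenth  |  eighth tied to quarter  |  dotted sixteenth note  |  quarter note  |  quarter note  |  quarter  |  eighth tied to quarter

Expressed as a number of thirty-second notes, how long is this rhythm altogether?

Working in thirty-second notes: eighth tied to quarter (eighth + quarter) = 12; sixteenth = 2; eighth tied to quarter (eighth + quarter) = 12; dotted sixteenth note = 3; quarter note = 8; quarter note = 8; quarter = 8; eighth tied to quarter (eighth + quarter) = 12.
Altogether 12 + 2 + 12 + 3 + 8 + 8 + 8 + 12 = 65 thirty-second notes.

65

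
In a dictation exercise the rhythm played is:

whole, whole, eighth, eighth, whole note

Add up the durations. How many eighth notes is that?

Convert each value to eighth notes: whole = 8; whole = 8; eighth = 1; eighth = 1; whole note = 8.
Sum: 8 + 8 + 1 + 1 + 8 = 26 eighth notes.

26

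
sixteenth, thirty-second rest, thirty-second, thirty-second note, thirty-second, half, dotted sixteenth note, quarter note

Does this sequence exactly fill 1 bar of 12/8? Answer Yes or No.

No

One bar of 12/8 = 48 thirty-second notes.
Convert each value to thirty-second notes: sixteenth = 2; thirty-second rest = 1; thirty-second = 1; thirty-second note = 1; thirty-second = 1; half = 16; dotted sixteenth note = 3; quarter note = 8.
Sum: 2 + 1 + 1 + 1 + 1 + 16 + 3 + 8 = 33.
33 falls short of 48, so the answer is No.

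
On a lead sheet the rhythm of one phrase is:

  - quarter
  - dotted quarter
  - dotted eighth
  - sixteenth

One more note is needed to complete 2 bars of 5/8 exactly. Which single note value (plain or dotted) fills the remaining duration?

2 bars of 5/8 = 20 sixteenth notes.
Each duration in sixteenth notes: quarter = 4; dotted quarter = 6; dotted eighth = 3; sixteenth = 1.
Total: 4 + 6 + 3 + 1 = 14.
Remaining: 20 − 14 = 6 sixteenth notes, which is a dotted quarter note.

dotted quarter note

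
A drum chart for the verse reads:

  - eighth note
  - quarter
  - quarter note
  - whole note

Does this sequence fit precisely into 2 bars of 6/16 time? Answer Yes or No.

No

One bar of 6/16 = 3 eighth notes, so 2 bars = 6.
Each duration in eighth notes: eighth note = 1; quarter = 2; quarter note = 2; whole note = 8.
Adding: 1 + 2 + 2 + 8 = 13.
13 exceeds 6, so the answer is No.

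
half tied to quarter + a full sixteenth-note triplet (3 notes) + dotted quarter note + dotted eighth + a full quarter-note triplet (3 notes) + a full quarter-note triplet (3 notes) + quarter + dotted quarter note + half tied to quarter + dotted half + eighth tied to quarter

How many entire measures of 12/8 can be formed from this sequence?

3

One bar of 12/8 = 24 sixteenth notes.
Working in sixteenth notes: half tied to quarter (half + quarter) = 12; a full sixteenth-note triplet (3 notes) (three triplet sixteenths span one eighth) = 2; dotted quarter note = 6; dotted eighth = 3; a full quarter-note triplet (3 notes) (three triplet quarters span one half) = 8; a full quarter-note triplet (3 notes) (three triplet quarters span one half) = 8; quarter = 4; dotted quarter note = 6; half tied to quarter (half + quarter) = 12; dotted half = 12; eighth tied to quarter (eighth + quarter) = 6.
Altogether 12 + 2 + 6 + 3 + 8 + 8 + 4 + 6 + 12 + 12 + 6 = 79.
79 ÷ 24 = 3 complete bars with 7 left over.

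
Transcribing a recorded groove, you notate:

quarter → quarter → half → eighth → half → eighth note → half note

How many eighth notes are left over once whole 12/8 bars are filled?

One bar of 12/8 = 12 eighth notes.
Express everything in eighth notes: quarter = 2; quarter = 2; half = 4; eighth = 1; half = 4; eighth note = 1; half note = 4.
Total: 2 + 2 + 4 + 1 + 4 + 1 + 4 = 18.
18 ÷ 12 = 1 complete bar with 6 eighth notes remaining.

6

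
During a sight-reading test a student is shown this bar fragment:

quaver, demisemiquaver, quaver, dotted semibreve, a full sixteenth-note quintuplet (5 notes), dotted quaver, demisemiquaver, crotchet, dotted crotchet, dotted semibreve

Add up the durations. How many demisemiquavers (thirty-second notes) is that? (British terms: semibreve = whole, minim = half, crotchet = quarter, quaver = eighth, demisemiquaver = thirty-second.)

Convert each value to thirty-second notes: quaver = 4; demisemiquaver = 1; quaver = 4; dotted semibreve = 48; a full sixteenth-note quintuplet (5 notes) (five quintuplet sixteenths span one quarter) = 8; dotted quaver = 6; demisemiquaver = 1; crotchet = 8; dotted crotchet = 12; dotted semibreve = 48.
Total: 4 + 1 + 4 + 48 + 8 + 6 + 1 + 8 + 12 + 48 = 140 thirty-second notes.

140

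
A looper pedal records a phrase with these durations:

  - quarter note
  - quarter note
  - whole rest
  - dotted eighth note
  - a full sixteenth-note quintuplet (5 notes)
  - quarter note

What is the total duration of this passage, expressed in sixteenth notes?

In sixteenth notes: quarter note = 4; quarter note = 4; whole rest = 16; dotted eighth note = 3; a full sixteenth-note quintuplet (5 notes) (five quintuplet sixteenths span one quarter) = 4; quarter note = 4.
Total: 4 + 4 + 16 + 3 + 4 + 4 = 35 sixteenth notes.

35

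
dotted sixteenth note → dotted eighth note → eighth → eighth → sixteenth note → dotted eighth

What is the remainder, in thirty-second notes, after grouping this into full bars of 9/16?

One bar of 9/16 = 18 thirty-second notes.
Working in thirty-second notes: dotted sixteenth note = 3; dotted eighth note = 6; eighth = 4; eighth = 4; sixteenth note = 2; dotted eighth = 6.
Sum: 3 + 6 + 4 + 4 + 2 + 6 = 25.
25 ÷ 18 = 1 complete bar with 7 thirty-second notes remaining.

7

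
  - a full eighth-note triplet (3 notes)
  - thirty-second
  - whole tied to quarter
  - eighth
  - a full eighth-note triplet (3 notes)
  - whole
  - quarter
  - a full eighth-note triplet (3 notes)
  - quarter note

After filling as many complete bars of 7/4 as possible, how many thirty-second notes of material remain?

One bar of 7/4 = 56 thirty-second notes.
Working in thirty-second notes: a full eighth-note triplet (3 notes) (three triplet eighths span one quarter) = 8; thirty-second = 1; whole tied to quarter (whole + quarter) = 40; eighth = 4; a full eighth-note triplet (3 notes) (three triplet eighths span one quarter) = 8; whole = 32; quarter = 8; a full eighth-note triplet (3 notes) (three triplet eighths span one quarter) = 8; quarter note = 8.
Sum: 8 + 1 + 40 + 4 + 8 + 32 + 8 + 8 + 8 = 117.
117 ÷ 56 = 2 complete bars with 5 thirty-second notes remaining.

5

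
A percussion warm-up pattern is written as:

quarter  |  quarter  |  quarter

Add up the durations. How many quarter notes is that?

3

Convert each value to quarter notes: quarter = 1; quarter = 1; quarter = 1.
Total: 1 + 1 + 1 = 3 quarter notes.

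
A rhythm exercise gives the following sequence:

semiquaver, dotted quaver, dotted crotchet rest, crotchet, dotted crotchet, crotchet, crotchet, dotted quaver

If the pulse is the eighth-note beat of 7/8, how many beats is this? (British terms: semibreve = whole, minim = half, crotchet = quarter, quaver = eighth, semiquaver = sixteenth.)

One eighth-note beat = 2 sixteenth notes.
In sixteenth notes: semiquaver = 1; dotted quaver = 3; dotted crotchet rest = 6; crotchet = 4; dotted crotchet = 6; crotchet = 4; crotchet = 4; dotted quaver = 3.
Adding: 1 + 3 + 6 + 4 + 6 + 4 + 4 + 3 = 31.
31 ÷ 2 = 15.5 beats.

15.5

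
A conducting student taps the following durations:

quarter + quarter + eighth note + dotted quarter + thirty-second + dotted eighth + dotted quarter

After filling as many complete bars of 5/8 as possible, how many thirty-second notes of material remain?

One bar of 5/8 = 20 thirty-second notes.
Each duration in thirty-second notes: quarter = 8; quarter = 8; eighth note = 4; dotted quarter = 12; thirty-second = 1; dotted eighth = 6; dotted quarter = 12.
Sum: 8 + 8 + 4 + 12 + 1 + 6 + 12 = 51.
51 ÷ 20 = 2 complete bars with 11 thirty-second notes remaining.

11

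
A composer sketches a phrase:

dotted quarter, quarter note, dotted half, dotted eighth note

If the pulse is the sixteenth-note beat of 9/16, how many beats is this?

One sixteenth-note beat = 2 thirty-second notes.
Each duration in thirty-second notes: dotted quarter = 12; quarter note = 8; dotted half = 24; dotted eighth note = 6.
Adding: 12 + 8 + 24 + 6 = 50.
50 ÷ 2 = 25 beats.

25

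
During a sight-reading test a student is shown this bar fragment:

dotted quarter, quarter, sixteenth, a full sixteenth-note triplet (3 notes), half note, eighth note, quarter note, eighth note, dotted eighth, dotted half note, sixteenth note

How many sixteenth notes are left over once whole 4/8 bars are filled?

One bar of 4/8 = 8 sixteenth notes.
Each duration in sixteenth notes: dotted quarter = 6; quarter = 4; sixteenth = 1; a full sixteenth-note triplet (3 notes) (three triplet sixteenths span one eighth) = 2; half note = 8; eighth note = 2; quarter note = 4; eighth note = 2; dotted eighth = 3; dotted half note = 12; sixteenth note = 1.
Sum: 6 + 4 + 1 + 2 + 8 + 2 + 4 + 2 + 3 + 12 + 1 = 45.
45 ÷ 8 = 5 complete bars with 5 sixteenth notes remaining.

5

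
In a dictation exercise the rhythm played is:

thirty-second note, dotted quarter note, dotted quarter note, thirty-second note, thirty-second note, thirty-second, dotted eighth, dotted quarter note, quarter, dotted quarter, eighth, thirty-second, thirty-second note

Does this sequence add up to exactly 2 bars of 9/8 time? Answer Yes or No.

Yes

One bar of 9/8 = 36 thirty-second notes, so 2 bars = 72.
Working in thirty-second notes: thirty-second note = 1; dotted quarter note = 12; dotted quarter note = 12; thirty-second note = 1; thirty-second note = 1; thirty-second = 1; dotted eighth = 6; dotted quarter note = 12; quarter = 8; dotted quarter = 12; eighth = 4; thirty-second = 1; thirty-second note = 1.
Total: 1 + 12 + 12 + 1 + 1 + 1 + 6 + 12 + 8 + 12 + 4 + 1 + 1 = 72.
72 equals 72, so the answer is Yes.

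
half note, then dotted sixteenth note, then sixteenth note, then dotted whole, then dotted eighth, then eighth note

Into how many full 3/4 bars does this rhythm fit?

3

One bar of 3/4 = 24 thirty-second notes.
Each duration in thirty-second notes: half note = 16; dotted sixteenth note = 3; sixteenth note = 2; dotted whole = 48; dotted eighth = 6; eighth note = 4.
Altogether 16 + 3 + 2 + 48 + 6 + 4 = 79.
79 ÷ 24 = 3 complete bars with 7 left over.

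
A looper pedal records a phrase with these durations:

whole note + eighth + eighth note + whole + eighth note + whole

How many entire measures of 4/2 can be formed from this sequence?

1

One bar of 4/2 = 16 eighth notes.
In eighth notes: whole note = 8; eighth = 1; eighth note = 1; whole = 8; eighth note = 1; whole = 8.
Sum: 8 + 1 + 1 + 8 + 1 + 8 = 27.
27 ÷ 16 = 1 complete bar with 11 left over.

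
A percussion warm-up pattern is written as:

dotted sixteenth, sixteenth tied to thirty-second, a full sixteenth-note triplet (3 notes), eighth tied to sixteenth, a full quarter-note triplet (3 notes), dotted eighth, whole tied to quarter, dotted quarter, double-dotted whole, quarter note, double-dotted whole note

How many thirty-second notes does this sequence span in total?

Express everything in thirty-second notes: dotted sixteenth = 3; sixteenth tied to thirty-second (sixteenth + thirty-second) = 3; a full sixteenth-note triplet (3 notes) (three triplet sixteenths span one eighth) = 4; eighth tied to sixteenth (eighth + sixteenth) = 6; a full quarter-note triplet (3 notes) (three triplet quarters span one half) = 16; dotted eighth = 6; whole tied to quarter (whole + quarter) = 40; dotted quarter = 12; double-dotted whole = 56; quarter note = 8; double-dotted whole note = 56.
Sum: 3 + 3 + 4 + 6 + 16 + 6 + 40 + 12 + 56 + 8 + 56 = 210 thirty-second notes.

210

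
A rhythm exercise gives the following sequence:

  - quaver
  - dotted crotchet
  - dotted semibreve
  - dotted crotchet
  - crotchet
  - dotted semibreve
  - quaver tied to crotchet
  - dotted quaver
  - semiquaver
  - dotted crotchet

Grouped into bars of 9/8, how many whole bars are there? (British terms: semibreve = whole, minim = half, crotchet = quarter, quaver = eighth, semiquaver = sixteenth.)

4

One bar of 9/8 = 18 sixteenth notes.
In sixteenth notes: quaver = 2; dotted crotchet = 6; dotted semibreve = 24; dotted crotchet = 6; crotchet = 4; dotted semibreve = 24; quaver tied to crotchet (quaver + crotchet) = 6; dotted quaver = 3; semiquaver = 1; dotted crotchet = 6.
Sum: 2 + 6 + 24 + 6 + 4 + 24 + 6 + 3 + 1 + 6 = 82.
82 ÷ 18 = 4 complete bars with 10 left over.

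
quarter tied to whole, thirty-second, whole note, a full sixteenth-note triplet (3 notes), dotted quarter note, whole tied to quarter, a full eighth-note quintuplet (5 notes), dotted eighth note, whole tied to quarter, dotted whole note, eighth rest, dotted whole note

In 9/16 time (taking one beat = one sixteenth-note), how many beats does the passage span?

One sixteenth-note beat = 2 thirty-second notes.
Each duration in thirty-second notes: quarter tied to whole (quarter + whole) = 40; thirty-second = 1; whole note = 32; a full sixteenth-note triplet (3 notes) (three triplet sixteenths span one eighth) = 4; dotted quarter note = 12; whole tied to quarter (whole + quarter) = 40; a full eighth-note quintuplet (5 notes) (five quintuplet eighths span one half) = 16; dotted eighth note = 6; whole tied to quarter (whole + quarter) = 40; dotted whole note = 48; eighth rest = 4; dotted whole note = 48.
Total: 40 + 1 + 32 + 4 + 12 + 40 + 16 + 6 + 40 + 48 + 4 + 48 = 291.
291 ÷ 2 = 145.5 beats.

145.5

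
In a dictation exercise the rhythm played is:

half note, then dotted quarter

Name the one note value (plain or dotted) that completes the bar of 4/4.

eighth note

The bar of 4/4 = 8 eighth notes.
Working in eighth notes: half note = 4; dotted quarter = 3.
Altogether 4 + 3 = 7.
Remaining: 8 − 7 = 1 eighth note, which is a eighth note.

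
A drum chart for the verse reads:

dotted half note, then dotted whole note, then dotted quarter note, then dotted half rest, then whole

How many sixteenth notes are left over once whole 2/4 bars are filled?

One bar of 2/4 = 4 eighth notes.
Each duration in eighth notes: dotted half note = 6; dotted whole note = 12; dotted quarter note = 3; dotted half rest = 6; whole = 8.
Total: 6 + 12 + 3 + 6 + 8 = 35.
35 ÷ 4 = 8 complete bars with 3 eighth notes remaining = 6 sixteenth notes.

6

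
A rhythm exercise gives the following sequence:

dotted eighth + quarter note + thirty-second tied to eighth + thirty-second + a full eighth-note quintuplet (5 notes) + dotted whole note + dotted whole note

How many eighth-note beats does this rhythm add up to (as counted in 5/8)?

One eighth-note beat = 4 thirty-second notes.
Convert each value to thirty-second notes: dotted eighth = 6; quarter note = 8; thirty-second tied to eighth (thirty-second + eighth) = 5; thirty-second = 1; a full eighth-note quintuplet (5 notes) (five quintuplet eighths span one half) = 16; dotted whole note = 48; dotted whole note = 48.
Altogether 6 + 8 + 5 + 1 + 16 + 48 + 48 = 132.
132 ÷ 4 = 33 beats.

33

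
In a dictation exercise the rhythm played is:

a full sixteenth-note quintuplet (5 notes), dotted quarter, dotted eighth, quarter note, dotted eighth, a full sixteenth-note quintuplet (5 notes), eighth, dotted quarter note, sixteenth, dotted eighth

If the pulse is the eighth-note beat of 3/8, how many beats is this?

One eighth-note beat = 2 sixteenth notes.
Working in sixteenth notes: a full sixteenth-note quintuplet (5 notes) (five quintuplet sixteenths span one quarter) = 4; dotted quarter = 6; dotted eighth = 3; quarter note = 4; dotted eighth = 3; a full sixteenth-note quintuplet (5 notes) (five quintuplet sixteenths span one quarter) = 4; eighth = 2; dotted quarter note = 6; sixteenth = 1; dotted eighth = 3.
Sum: 4 + 6 + 3 + 4 + 3 + 4 + 2 + 6 + 1 + 3 = 36.
36 ÷ 2 = 18 beats.

18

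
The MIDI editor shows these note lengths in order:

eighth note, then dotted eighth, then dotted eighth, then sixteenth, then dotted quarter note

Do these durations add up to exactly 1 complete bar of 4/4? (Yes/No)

One bar of 4/4 = 16 sixteenth notes.
Working in sixteenth notes: eighth note = 2; dotted eighth = 3; dotted eighth = 3; sixteenth = 1; dotted quarter note = 6.
Total: 2 + 3 + 3 + 1 + 6 = 15.
15 falls short of 16, so the answer is No.

No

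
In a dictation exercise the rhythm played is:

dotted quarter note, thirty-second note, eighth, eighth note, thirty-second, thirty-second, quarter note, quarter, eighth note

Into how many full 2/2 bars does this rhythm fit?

One bar of 2/2 = 32 thirty-second notes.
Working in thirty-second notes: dotted quarter note = 12; thirty-second note = 1; eighth = 4; eighth note = 4; thirty-second = 1; thirty-second = 1; quarter note = 8; quarter = 8; eighth note = 4.
Total: 12 + 1 + 4 + 4 + 1 + 1 + 8 + 8 + 4 = 43.
43 ÷ 32 = 1 complete bar with 11 left over.

1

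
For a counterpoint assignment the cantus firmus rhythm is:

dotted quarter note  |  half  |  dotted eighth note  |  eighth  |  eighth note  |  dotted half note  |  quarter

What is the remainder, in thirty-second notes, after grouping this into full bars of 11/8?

One bar of 11/8 = 22 sixteenth notes.
Convert each value to sixteenth notes: dotted quarter note = 6; half = 8; dotted eighth note = 3; eighth = 2; eighth note = 2; dotted half note = 12; quarter = 4.
Adding: 6 + 8 + 3 + 2 + 2 + 12 + 4 = 37.
37 ÷ 22 = 1 complete bar with 15 sixteenth notes remaining = 30 thirty-second notes.

30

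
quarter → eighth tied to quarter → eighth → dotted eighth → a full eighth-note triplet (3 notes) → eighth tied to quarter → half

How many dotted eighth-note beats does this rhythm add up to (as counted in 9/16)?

One dotted eighth-note beat = 3 sixteenth notes.
In sixteenth notes: quarter = 4; eighth tied to quarter (eighth + quarter) = 6; eighth = 2; dotted eighth = 3; a full eighth-note triplet (3 notes) (three triplet eighths span one quarter) = 4; eighth tied to quarter (eighth + quarter) = 6; half = 8.
Total: 4 + 6 + 2 + 3 + 4 + 6 + 8 = 33.
33 ÷ 3 = 11 beats.

11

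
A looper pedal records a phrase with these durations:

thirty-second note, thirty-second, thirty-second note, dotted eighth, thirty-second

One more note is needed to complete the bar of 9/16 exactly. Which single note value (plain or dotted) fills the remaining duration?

quarter note

The bar of 9/16 = 18 thirty-second notes.
Working in thirty-second notes: thirty-second note = 1; thirty-second = 1; thirty-second note = 1; dotted eighth = 6; thirty-second = 1.
Adding: 1 + 1 + 1 + 6 + 1 = 10.
Remaining: 18 − 10 = 8 thirty-second notes, which is a quarter note.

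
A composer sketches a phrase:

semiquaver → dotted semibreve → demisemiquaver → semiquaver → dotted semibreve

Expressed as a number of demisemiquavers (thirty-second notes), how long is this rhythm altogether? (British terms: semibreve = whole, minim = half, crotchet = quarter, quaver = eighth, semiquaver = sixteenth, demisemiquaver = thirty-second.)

101

In thirty-second notes: semiquaver = 2; dotted semibreve = 48; demisemiquaver = 1; semiquaver = 2; dotted semibreve = 48.
Total: 2 + 48 + 1 + 2 + 48 = 101 thirty-second notes.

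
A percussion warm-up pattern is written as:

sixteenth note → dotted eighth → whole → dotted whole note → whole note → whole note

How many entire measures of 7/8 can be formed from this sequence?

One bar of 7/8 = 14 sixteenth notes.
Express everything in sixteenth notes: sixteenth note = 1; dotted eighth = 3; whole = 16; dotted whole note = 24; whole note = 16; whole note = 16.
Total: 1 + 3 + 16 + 24 + 16 + 16 = 76.
76 ÷ 14 = 5 complete bars with 6 left over.

5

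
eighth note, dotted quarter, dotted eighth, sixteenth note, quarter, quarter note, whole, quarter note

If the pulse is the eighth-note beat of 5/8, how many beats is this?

One eighth-note beat = 2 sixteenth notes.
Express everything in sixteenth notes: eighth note = 2; dotted quarter = 6; dotted eighth = 3; sixteenth note = 1; quarter = 4; quarter note = 4; whole = 16; quarter note = 4.
Adding: 2 + 6 + 3 + 1 + 4 + 4 + 16 + 4 = 40.
40 ÷ 2 = 20 beats.

20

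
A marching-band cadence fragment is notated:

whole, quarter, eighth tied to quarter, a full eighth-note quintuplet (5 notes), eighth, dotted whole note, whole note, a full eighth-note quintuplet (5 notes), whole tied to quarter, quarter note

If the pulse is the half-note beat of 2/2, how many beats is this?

One half-note beat = 4 eighth notes.
Convert each value to eighth notes: whole = 8; quarter = 2; eighth tied to quarter (eighth + quarter) = 3; a full eighth-note quintuplet (5 notes) (five quintuplet eighths span one half) = 4; eighth = 1; dotted whole note = 12; whole note = 8; a full eighth-note quintuplet (5 notes) (five quintuplet eighths span one half) = 4; whole tied to quarter (whole + quarter) = 10; quarter note = 2.
Sum: 8 + 2 + 3 + 4 + 1 + 12 + 8 + 4 + 10 + 2 = 54.
54 ÷ 4 = 13.5 beats.

13.5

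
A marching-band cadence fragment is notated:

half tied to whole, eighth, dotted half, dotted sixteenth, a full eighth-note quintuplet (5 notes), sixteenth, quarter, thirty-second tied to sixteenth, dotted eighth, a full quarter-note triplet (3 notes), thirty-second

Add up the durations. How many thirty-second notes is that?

131

Each duration in thirty-second notes: half tied to whole (half + whole) = 48; eighth = 4; dotted half = 24; dotted sixteenth = 3; a full eighth-note quintuplet (5 notes) (five quintuplet eighths span one half) = 16; sixteenth = 2; quarter = 8; thirty-second tied to sixteenth (thirty-second + sixteenth) = 3; dotted eighth = 6; a full quarter-note triplet (3 notes) (three triplet quarters span one half) = 16; thirty-second = 1.
Sum: 48 + 4 + 24 + 3 + 16 + 2 + 8 + 3 + 6 + 16 + 1 = 131 thirty-second notes.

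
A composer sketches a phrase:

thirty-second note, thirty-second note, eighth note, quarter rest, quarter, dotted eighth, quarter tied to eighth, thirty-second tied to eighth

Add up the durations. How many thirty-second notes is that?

Each duration in thirty-second notes: thirty-second note = 1; thirty-second note = 1; eighth note = 4; quarter rest = 8; quarter = 8; dotted eighth = 6; quarter tied to eighth (quarter + eighth) = 12; thirty-second tied to eighth (thirty-second + eighth) = 5.
Altogether 1 + 1 + 4 + 8 + 8 + 6 + 12 + 5 = 45 thirty-second notes.

45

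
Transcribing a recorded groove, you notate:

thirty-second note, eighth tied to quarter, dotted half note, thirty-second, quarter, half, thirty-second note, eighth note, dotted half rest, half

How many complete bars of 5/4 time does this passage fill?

2

One bar of 5/4 = 40 thirty-second notes.
Working in thirty-second notes: thirty-second note = 1; eighth tied to quarter (eighth + quarter) = 12; dotted half note = 24; thirty-second = 1; quarter = 8; half = 16; thirty-second note = 1; eighth note = 4; dotted half rest = 24; half = 16.
Total: 1 + 12 + 24 + 1 + 8 + 16 + 1 + 4 + 24 + 16 = 107.
107 ÷ 40 = 2 complete bars with 27 left over.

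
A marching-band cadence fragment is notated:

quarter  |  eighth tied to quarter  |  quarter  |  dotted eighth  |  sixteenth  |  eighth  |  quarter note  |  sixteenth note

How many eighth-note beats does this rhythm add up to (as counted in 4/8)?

One eighth-note beat = 2 sixteenth notes.
In sixteenth notes: quarter = 4; eighth tied to quarter (eighth + quarter) = 6; quarter = 4; dotted eighth = 3; sixteenth = 1; eighth = 2; quarter note = 4; sixteenth note = 1.
Sum: 4 + 6 + 4 + 3 + 1 + 2 + 4 + 1 = 25.
25 ÷ 2 = 12.5 beats.

12.5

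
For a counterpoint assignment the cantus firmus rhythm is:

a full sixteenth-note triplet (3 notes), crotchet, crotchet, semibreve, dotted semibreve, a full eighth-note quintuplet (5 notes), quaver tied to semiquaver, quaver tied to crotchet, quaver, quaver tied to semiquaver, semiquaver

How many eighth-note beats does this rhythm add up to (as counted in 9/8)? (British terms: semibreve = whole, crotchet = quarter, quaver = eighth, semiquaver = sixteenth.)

36.5

One eighth-note beat = 2 sixteenth notes.
Express everything in sixteenth notes: a full sixteenth-note triplet (3 notes) (three triplet sixteenths span one eighth) = 2; crotchet = 4; crotchet = 4; semibreve = 16; dotted semibreve = 24; a full eighth-note quintuplet (5 notes) (five quintuplet eighths span one half) = 8; quaver tied to semiquaver (quaver + semiquaver) = 3; quaver tied to crotchet (quaver + crotchet) = 6; quaver = 2; quaver tied to semiquaver (quaver + semiquaver) = 3; semiquaver = 1.
Sum: 2 + 4 + 4 + 16 + 24 + 8 + 3 + 6 + 2 + 3 + 1 = 73.
73 ÷ 2 = 36.5 beats.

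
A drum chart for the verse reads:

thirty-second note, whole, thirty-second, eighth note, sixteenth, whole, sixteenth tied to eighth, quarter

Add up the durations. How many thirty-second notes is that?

Each duration in thirty-second notes: thirty-second note = 1; whole = 32; thirty-second = 1; eighth note = 4; sixteenth = 2; whole = 32; sixteenth tied to eighth (sixteenth + eighth) = 6; quarter = 8.
Total: 1 + 32 + 1 + 4 + 2 + 32 + 6 + 8 = 86 thirty-second notes.

86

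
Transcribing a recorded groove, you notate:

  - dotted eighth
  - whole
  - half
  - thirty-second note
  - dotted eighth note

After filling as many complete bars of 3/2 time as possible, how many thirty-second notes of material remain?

13

One bar of 3/2 = 48 thirty-second notes.
Convert each value to thirty-second notes: dotted eighth = 6; whole = 32; half = 16; thirty-second note = 1; dotted eighth note = 6.
Sum: 6 + 32 + 16 + 1 + 6 = 61.
61 ÷ 48 = 1 complete bar with 13 thirty-second notes remaining.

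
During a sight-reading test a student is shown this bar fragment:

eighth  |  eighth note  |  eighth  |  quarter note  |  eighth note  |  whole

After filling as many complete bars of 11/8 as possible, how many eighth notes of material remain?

One bar of 11/8 = 11 eighth notes.
Working in eighth notes: eighth = 1; eighth note = 1; eighth = 1; quarter note = 2; eighth note = 1; whole = 8.
Altogether 1 + 1 + 1 + 2 + 1 + 8 = 14.
14 ÷ 11 = 1 complete bar with 3 eighth notes remaining.

3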